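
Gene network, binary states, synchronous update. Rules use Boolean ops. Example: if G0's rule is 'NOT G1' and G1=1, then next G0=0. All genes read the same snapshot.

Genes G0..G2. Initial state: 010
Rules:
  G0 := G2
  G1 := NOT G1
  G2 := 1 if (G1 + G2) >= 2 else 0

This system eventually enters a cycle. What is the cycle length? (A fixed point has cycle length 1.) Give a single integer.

Answer: 2

Derivation:
Step 0: 010
Step 1: G0=G2=0 G1=NOT G1=NOT 1=0 G2=(1+0>=2)=0 -> 000
Step 2: G0=G2=0 G1=NOT G1=NOT 0=1 G2=(0+0>=2)=0 -> 010
State from step 2 equals state from step 0 -> cycle length 2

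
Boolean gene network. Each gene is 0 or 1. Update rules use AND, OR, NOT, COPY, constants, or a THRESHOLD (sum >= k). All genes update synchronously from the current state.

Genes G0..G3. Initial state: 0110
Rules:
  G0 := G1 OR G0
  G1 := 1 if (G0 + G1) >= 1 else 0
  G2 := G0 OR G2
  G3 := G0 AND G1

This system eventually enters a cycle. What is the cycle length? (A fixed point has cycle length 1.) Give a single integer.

Step 0: 0110
Step 1: G0=G1|G0=1|0=1 G1=(0+1>=1)=1 G2=G0|G2=0|1=1 G3=G0&G1=0&1=0 -> 1110
Step 2: G0=G1|G0=1|1=1 G1=(1+1>=1)=1 G2=G0|G2=1|1=1 G3=G0&G1=1&1=1 -> 1111
Step 3: G0=G1|G0=1|1=1 G1=(1+1>=1)=1 G2=G0|G2=1|1=1 G3=G0&G1=1&1=1 -> 1111
State from step 3 equals state from step 2 -> cycle length 1

Answer: 1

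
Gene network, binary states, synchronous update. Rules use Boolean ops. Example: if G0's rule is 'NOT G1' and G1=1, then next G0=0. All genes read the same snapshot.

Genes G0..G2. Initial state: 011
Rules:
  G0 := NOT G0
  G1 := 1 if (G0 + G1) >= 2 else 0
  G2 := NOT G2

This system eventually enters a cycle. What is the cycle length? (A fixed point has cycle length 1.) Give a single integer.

Answer: 2

Derivation:
Step 0: 011
Step 1: G0=NOT G0=NOT 0=1 G1=(0+1>=2)=0 G2=NOT G2=NOT 1=0 -> 100
Step 2: G0=NOT G0=NOT 1=0 G1=(1+0>=2)=0 G2=NOT G2=NOT 0=1 -> 001
Step 3: G0=NOT G0=NOT 0=1 G1=(0+0>=2)=0 G2=NOT G2=NOT 1=0 -> 100
State from step 3 equals state from step 1 -> cycle length 2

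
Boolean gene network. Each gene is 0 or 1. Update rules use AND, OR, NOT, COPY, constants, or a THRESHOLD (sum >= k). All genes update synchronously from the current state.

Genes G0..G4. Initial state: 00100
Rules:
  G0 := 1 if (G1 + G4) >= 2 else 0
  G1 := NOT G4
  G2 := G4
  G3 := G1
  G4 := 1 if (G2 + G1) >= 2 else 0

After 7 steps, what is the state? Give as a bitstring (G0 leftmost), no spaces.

Step 1: G0=(0+0>=2)=0 G1=NOT G4=NOT 0=1 G2=G4=0 G3=G1=0 G4=(1+0>=2)=0 -> 01000
Step 2: G0=(1+0>=2)=0 G1=NOT G4=NOT 0=1 G2=G4=0 G3=G1=1 G4=(0+1>=2)=0 -> 01010
Step 3: G0=(1+0>=2)=0 G1=NOT G4=NOT 0=1 G2=G4=0 G3=G1=1 G4=(0+1>=2)=0 -> 01010
Step 4: G0=(1+0>=2)=0 G1=NOT G4=NOT 0=1 G2=G4=0 G3=G1=1 G4=(0+1>=2)=0 -> 01010
Step 5: G0=(1+0>=2)=0 G1=NOT G4=NOT 0=1 G2=G4=0 G3=G1=1 G4=(0+1>=2)=0 -> 01010
Step 6: G0=(1+0>=2)=0 G1=NOT G4=NOT 0=1 G2=G4=0 G3=G1=1 G4=(0+1>=2)=0 -> 01010
Step 7: G0=(1+0>=2)=0 G1=NOT G4=NOT 0=1 G2=G4=0 G3=G1=1 G4=(0+1>=2)=0 -> 01010

01010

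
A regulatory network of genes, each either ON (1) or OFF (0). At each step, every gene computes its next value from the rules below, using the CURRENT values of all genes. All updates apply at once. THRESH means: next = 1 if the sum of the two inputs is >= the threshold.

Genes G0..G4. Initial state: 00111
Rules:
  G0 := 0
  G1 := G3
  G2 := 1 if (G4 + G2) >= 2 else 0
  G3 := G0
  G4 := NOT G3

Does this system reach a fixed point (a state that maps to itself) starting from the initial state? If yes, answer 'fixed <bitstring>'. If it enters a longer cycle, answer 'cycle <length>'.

Step 0: 00111
Step 1: G0=0(const) G1=G3=1 G2=(1+1>=2)=1 G3=G0=0 G4=NOT G3=NOT 1=0 -> 01100
Step 2: G0=0(const) G1=G3=0 G2=(0+1>=2)=0 G3=G0=0 G4=NOT G3=NOT 0=1 -> 00001
Step 3: G0=0(const) G1=G3=0 G2=(1+0>=2)=0 G3=G0=0 G4=NOT G3=NOT 0=1 -> 00001
Fixed point reached at step 2: 00001

Answer: fixed 00001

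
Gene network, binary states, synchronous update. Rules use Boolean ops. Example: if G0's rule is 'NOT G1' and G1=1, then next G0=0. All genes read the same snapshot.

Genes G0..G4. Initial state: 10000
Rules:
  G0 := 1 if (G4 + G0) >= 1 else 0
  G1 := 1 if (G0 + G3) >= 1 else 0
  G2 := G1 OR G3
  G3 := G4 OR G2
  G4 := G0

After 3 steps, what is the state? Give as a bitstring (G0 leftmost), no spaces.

Step 1: G0=(0+1>=1)=1 G1=(1+0>=1)=1 G2=G1|G3=0|0=0 G3=G4|G2=0|0=0 G4=G0=1 -> 11001
Step 2: G0=(1+1>=1)=1 G1=(1+0>=1)=1 G2=G1|G3=1|0=1 G3=G4|G2=1|0=1 G4=G0=1 -> 11111
Step 3: G0=(1+1>=1)=1 G1=(1+1>=1)=1 G2=G1|G3=1|1=1 G3=G4|G2=1|1=1 G4=G0=1 -> 11111

11111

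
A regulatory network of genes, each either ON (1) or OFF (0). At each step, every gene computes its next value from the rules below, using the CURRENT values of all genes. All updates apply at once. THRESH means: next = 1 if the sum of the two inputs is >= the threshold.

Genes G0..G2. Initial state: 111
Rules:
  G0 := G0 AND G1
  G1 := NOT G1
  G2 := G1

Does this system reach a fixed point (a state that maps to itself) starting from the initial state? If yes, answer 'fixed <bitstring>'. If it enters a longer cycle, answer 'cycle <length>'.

Step 0: 111
Step 1: G0=G0&G1=1&1=1 G1=NOT G1=NOT 1=0 G2=G1=1 -> 101
Step 2: G0=G0&G1=1&0=0 G1=NOT G1=NOT 0=1 G2=G1=0 -> 010
Step 3: G0=G0&G1=0&1=0 G1=NOT G1=NOT 1=0 G2=G1=1 -> 001
Step 4: G0=G0&G1=0&0=0 G1=NOT G1=NOT 0=1 G2=G1=0 -> 010
Cycle of length 2 starting at step 2 -> no fixed point

Answer: cycle 2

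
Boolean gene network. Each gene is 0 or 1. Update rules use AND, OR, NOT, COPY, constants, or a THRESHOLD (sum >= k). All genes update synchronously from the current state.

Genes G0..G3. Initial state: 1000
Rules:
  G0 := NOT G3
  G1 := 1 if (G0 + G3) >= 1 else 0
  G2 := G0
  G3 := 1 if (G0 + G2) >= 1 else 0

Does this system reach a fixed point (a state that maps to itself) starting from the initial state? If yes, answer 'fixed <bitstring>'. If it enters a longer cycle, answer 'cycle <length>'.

Answer: cycle 5

Derivation:
Step 0: 1000
Step 1: G0=NOT G3=NOT 0=1 G1=(1+0>=1)=1 G2=G0=1 G3=(1+0>=1)=1 -> 1111
Step 2: G0=NOT G3=NOT 1=0 G1=(1+1>=1)=1 G2=G0=1 G3=(1+1>=1)=1 -> 0111
Step 3: G0=NOT G3=NOT 1=0 G1=(0+1>=1)=1 G2=G0=0 G3=(0+1>=1)=1 -> 0101
Step 4: G0=NOT G3=NOT 1=0 G1=(0+1>=1)=1 G2=G0=0 G3=(0+0>=1)=0 -> 0100
Step 5: G0=NOT G3=NOT 0=1 G1=(0+0>=1)=0 G2=G0=0 G3=(0+0>=1)=0 -> 1000
Cycle of length 5 starting at step 0 -> no fixed point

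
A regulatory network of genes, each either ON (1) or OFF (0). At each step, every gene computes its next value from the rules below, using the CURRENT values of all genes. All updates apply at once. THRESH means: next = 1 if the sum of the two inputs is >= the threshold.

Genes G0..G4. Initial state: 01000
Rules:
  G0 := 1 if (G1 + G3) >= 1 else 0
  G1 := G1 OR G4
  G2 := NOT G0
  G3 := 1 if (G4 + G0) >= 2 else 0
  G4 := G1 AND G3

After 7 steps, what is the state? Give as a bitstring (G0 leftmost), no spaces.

Step 1: G0=(1+0>=1)=1 G1=G1|G4=1|0=1 G2=NOT G0=NOT 0=1 G3=(0+0>=2)=0 G4=G1&G3=1&0=0 -> 11100
Step 2: G0=(1+0>=1)=1 G1=G1|G4=1|0=1 G2=NOT G0=NOT 1=0 G3=(0+1>=2)=0 G4=G1&G3=1&0=0 -> 11000
Step 3: G0=(1+0>=1)=1 G1=G1|G4=1|0=1 G2=NOT G0=NOT 1=0 G3=(0+1>=2)=0 G4=G1&G3=1&0=0 -> 11000
Step 4: G0=(1+0>=1)=1 G1=G1|G4=1|0=1 G2=NOT G0=NOT 1=0 G3=(0+1>=2)=0 G4=G1&G3=1&0=0 -> 11000
Step 5: G0=(1+0>=1)=1 G1=G1|G4=1|0=1 G2=NOT G0=NOT 1=0 G3=(0+1>=2)=0 G4=G1&G3=1&0=0 -> 11000
Step 6: G0=(1+0>=1)=1 G1=G1|G4=1|0=1 G2=NOT G0=NOT 1=0 G3=(0+1>=2)=0 G4=G1&G3=1&0=0 -> 11000
Step 7: G0=(1+0>=1)=1 G1=G1|G4=1|0=1 G2=NOT G0=NOT 1=0 G3=(0+1>=2)=0 G4=G1&G3=1&0=0 -> 11000

11000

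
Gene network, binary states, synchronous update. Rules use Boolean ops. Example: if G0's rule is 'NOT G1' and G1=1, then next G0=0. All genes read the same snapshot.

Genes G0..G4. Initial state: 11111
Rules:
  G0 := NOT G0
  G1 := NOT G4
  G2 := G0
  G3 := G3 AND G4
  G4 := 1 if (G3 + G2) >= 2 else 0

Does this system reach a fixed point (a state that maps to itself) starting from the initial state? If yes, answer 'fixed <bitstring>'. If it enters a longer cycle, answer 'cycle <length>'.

Answer: cycle 2

Derivation:
Step 0: 11111
Step 1: G0=NOT G0=NOT 1=0 G1=NOT G4=NOT 1=0 G2=G0=1 G3=G3&G4=1&1=1 G4=(1+1>=2)=1 -> 00111
Step 2: G0=NOT G0=NOT 0=1 G1=NOT G4=NOT 1=0 G2=G0=0 G3=G3&G4=1&1=1 G4=(1+1>=2)=1 -> 10011
Step 3: G0=NOT G0=NOT 1=0 G1=NOT G4=NOT 1=0 G2=G0=1 G3=G3&G4=1&1=1 G4=(1+0>=2)=0 -> 00110
Step 4: G0=NOT G0=NOT 0=1 G1=NOT G4=NOT 0=1 G2=G0=0 G3=G3&G4=1&0=0 G4=(1+1>=2)=1 -> 11001
Step 5: G0=NOT G0=NOT 1=0 G1=NOT G4=NOT 1=0 G2=G0=1 G3=G3&G4=0&1=0 G4=(0+0>=2)=0 -> 00100
Step 6: G0=NOT G0=NOT 0=1 G1=NOT G4=NOT 0=1 G2=G0=0 G3=G3&G4=0&0=0 G4=(0+1>=2)=0 -> 11000
Step 7: G0=NOT G0=NOT 1=0 G1=NOT G4=NOT 0=1 G2=G0=1 G3=G3&G4=0&0=0 G4=(0+0>=2)=0 -> 01100
Step 8: G0=NOT G0=NOT 0=1 G1=NOT G4=NOT 0=1 G2=G0=0 G3=G3&G4=0&0=0 G4=(0+1>=2)=0 -> 11000
Cycle of length 2 starting at step 6 -> no fixed point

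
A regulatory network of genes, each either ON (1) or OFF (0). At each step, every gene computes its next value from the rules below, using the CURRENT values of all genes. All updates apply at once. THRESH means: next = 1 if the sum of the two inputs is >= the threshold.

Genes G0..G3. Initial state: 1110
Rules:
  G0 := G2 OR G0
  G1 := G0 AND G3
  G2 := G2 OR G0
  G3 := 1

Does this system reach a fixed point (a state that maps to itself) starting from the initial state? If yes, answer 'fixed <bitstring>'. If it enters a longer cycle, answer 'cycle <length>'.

Step 0: 1110
Step 1: G0=G2|G0=1|1=1 G1=G0&G3=1&0=0 G2=G2|G0=1|1=1 G3=1(const) -> 1011
Step 2: G0=G2|G0=1|1=1 G1=G0&G3=1&1=1 G2=G2|G0=1|1=1 G3=1(const) -> 1111
Step 3: G0=G2|G0=1|1=1 G1=G0&G3=1&1=1 G2=G2|G0=1|1=1 G3=1(const) -> 1111
Fixed point reached at step 2: 1111

Answer: fixed 1111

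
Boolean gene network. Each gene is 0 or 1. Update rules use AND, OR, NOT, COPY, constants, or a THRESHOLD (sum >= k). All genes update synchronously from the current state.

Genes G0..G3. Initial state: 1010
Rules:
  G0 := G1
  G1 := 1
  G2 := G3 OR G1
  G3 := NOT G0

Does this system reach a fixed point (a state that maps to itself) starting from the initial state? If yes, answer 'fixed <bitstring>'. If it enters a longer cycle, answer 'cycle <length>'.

Step 0: 1010
Step 1: G0=G1=0 G1=1(const) G2=G3|G1=0|0=0 G3=NOT G0=NOT 1=0 -> 0100
Step 2: G0=G1=1 G1=1(const) G2=G3|G1=0|1=1 G3=NOT G0=NOT 0=1 -> 1111
Step 3: G0=G1=1 G1=1(const) G2=G3|G1=1|1=1 G3=NOT G0=NOT 1=0 -> 1110
Step 4: G0=G1=1 G1=1(const) G2=G3|G1=0|1=1 G3=NOT G0=NOT 1=0 -> 1110
Fixed point reached at step 3: 1110

Answer: fixed 1110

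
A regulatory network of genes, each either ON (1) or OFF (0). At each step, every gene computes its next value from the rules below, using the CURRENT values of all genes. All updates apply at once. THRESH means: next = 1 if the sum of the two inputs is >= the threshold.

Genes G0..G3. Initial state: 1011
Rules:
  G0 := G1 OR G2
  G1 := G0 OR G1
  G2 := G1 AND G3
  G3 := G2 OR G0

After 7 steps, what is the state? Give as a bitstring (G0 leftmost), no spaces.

Step 1: G0=G1|G2=0|1=1 G1=G0|G1=1|0=1 G2=G1&G3=0&1=0 G3=G2|G0=1|1=1 -> 1101
Step 2: G0=G1|G2=1|0=1 G1=G0|G1=1|1=1 G2=G1&G3=1&1=1 G3=G2|G0=0|1=1 -> 1111
Step 3: G0=G1|G2=1|1=1 G1=G0|G1=1|1=1 G2=G1&G3=1&1=1 G3=G2|G0=1|1=1 -> 1111
Step 4: G0=G1|G2=1|1=1 G1=G0|G1=1|1=1 G2=G1&G3=1&1=1 G3=G2|G0=1|1=1 -> 1111
Step 5: G0=G1|G2=1|1=1 G1=G0|G1=1|1=1 G2=G1&G3=1&1=1 G3=G2|G0=1|1=1 -> 1111
Step 6: G0=G1|G2=1|1=1 G1=G0|G1=1|1=1 G2=G1&G3=1&1=1 G3=G2|G0=1|1=1 -> 1111
Step 7: G0=G1|G2=1|1=1 G1=G0|G1=1|1=1 G2=G1&G3=1&1=1 G3=G2|G0=1|1=1 -> 1111

1111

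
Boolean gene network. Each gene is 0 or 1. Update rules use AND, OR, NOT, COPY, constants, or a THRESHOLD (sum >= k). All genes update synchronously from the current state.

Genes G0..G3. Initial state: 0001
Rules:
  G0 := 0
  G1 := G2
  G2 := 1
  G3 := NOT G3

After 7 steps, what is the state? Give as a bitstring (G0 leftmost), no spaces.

Step 1: G0=0(const) G1=G2=0 G2=1(const) G3=NOT G3=NOT 1=0 -> 0010
Step 2: G0=0(const) G1=G2=1 G2=1(const) G3=NOT G3=NOT 0=1 -> 0111
Step 3: G0=0(const) G1=G2=1 G2=1(const) G3=NOT G3=NOT 1=0 -> 0110
Step 4: G0=0(const) G1=G2=1 G2=1(const) G3=NOT G3=NOT 0=1 -> 0111
Step 5: G0=0(const) G1=G2=1 G2=1(const) G3=NOT G3=NOT 1=0 -> 0110
Step 6: G0=0(const) G1=G2=1 G2=1(const) G3=NOT G3=NOT 0=1 -> 0111
Step 7: G0=0(const) G1=G2=1 G2=1(const) G3=NOT G3=NOT 1=0 -> 0110

0110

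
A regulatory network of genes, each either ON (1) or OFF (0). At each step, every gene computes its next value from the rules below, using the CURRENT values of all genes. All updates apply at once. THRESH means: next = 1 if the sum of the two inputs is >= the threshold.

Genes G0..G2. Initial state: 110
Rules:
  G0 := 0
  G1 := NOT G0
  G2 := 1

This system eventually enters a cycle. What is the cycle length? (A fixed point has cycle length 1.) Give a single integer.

Answer: 1

Derivation:
Step 0: 110
Step 1: G0=0(const) G1=NOT G0=NOT 1=0 G2=1(const) -> 001
Step 2: G0=0(const) G1=NOT G0=NOT 0=1 G2=1(const) -> 011
Step 3: G0=0(const) G1=NOT G0=NOT 0=1 G2=1(const) -> 011
State from step 3 equals state from step 2 -> cycle length 1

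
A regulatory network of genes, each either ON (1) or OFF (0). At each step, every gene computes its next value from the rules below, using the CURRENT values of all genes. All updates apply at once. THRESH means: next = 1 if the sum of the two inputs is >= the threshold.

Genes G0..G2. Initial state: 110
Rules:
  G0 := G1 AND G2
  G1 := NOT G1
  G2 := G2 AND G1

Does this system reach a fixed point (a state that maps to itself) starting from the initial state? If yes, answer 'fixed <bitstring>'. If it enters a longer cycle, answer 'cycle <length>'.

Step 0: 110
Step 1: G0=G1&G2=1&0=0 G1=NOT G1=NOT 1=0 G2=G2&G1=0&1=0 -> 000
Step 2: G0=G1&G2=0&0=0 G1=NOT G1=NOT 0=1 G2=G2&G1=0&0=0 -> 010
Step 3: G0=G1&G2=1&0=0 G1=NOT G1=NOT 1=0 G2=G2&G1=0&1=0 -> 000
Cycle of length 2 starting at step 1 -> no fixed point

Answer: cycle 2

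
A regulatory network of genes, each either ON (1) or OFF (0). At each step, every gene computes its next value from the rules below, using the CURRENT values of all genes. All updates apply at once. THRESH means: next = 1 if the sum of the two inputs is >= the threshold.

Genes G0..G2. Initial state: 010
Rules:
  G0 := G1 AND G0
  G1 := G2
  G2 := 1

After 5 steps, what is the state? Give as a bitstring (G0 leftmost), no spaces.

Step 1: G0=G1&G0=1&0=0 G1=G2=0 G2=1(const) -> 001
Step 2: G0=G1&G0=0&0=0 G1=G2=1 G2=1(const) -> 011
Step 3: G0=G1&G0=1&0=0 G1=G2=1 G2=1(const) -> 011
Step 4: G0=G1&G0=1&0=0 G1=G2=1 G2=1(const) -> 011
Step 5: G0=G1&G0=1&0=0 G1=G2=1 G2=1(const) -> 011

011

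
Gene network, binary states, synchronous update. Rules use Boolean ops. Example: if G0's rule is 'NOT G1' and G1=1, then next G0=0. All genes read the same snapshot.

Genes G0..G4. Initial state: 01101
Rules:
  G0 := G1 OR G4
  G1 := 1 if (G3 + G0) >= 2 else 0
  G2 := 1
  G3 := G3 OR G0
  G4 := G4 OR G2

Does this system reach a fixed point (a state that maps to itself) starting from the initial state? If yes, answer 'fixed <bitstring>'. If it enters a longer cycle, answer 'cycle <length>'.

Answer: fixed 11111

Derivation:
Step 0: 01101
Step 1: G0=G1|G4=1|1=1 G1=(0+0>=2)=0 G2=1(const) G3=G3|G0=0|0=0 G4=G4|G2=1|1=1 -> 10101
Step 2: G0=G1|G4=0|1=1 G1=(0+1>=2)=0 G2=1(const) G3=G3|G0=0|1=1 G4=G4|G2=1|1=1 -> 10111
Step 3: G0=G1|G4=0|1=1 G1=(1+1>=2)=1 G2=1(const) G3=G3|G0=1|1=1 G4=G4|G2=1|1=1 -> 11111
Step 4: G0=G1|G4=1|1=1 G1=(1+1>=2)=1 G2=1(const) G3=G3|G0=1|1=1 G4=G4|G2=1|1=1 -> 11111
Fixed point reached at step 3: 11111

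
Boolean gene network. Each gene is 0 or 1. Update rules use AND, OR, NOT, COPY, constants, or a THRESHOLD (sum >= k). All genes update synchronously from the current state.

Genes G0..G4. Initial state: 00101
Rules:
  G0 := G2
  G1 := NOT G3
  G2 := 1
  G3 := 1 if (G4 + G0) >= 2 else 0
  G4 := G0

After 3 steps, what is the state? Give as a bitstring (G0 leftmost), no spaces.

Step 1: G0=G2=1 G1=NOT G3=NOT 0=1 G2=1(const) G3=(1+0>=2)=0 G4=G0=0 -> 11100
Step 2: G0=G2=1 G1=NOT G3=NOT 0=1 G2=1(const) G3=(0+1>=2)=0 G4=G0=1 -> 11101
Step 3: G0=G2=1 G1=NOT G3=NOT 0=1 G2=1(const) G3=(1+1>=2)=1 G4=G0=1 -> 11111

11111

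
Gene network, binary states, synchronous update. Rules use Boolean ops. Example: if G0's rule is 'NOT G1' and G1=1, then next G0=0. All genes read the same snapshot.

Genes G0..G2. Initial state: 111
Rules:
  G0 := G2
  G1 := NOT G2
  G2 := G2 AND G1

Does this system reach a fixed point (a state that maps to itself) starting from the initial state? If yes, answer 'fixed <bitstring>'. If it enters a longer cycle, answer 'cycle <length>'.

Answer: fixed 010

Derivation:
Step 0: 111
Step 1: G0=G2=1 G1=NOT G2=NOT 1=0 G2=G2&G1=1&1=1 -> 101
Step 2: G0=G2=1 G1=NOT G2=NOT 1=0 G2=G2&G1=1&0=0 -> 100
Step 3: G0=G2=0 G1=NOT G2=NOT 0=1 G2=G2&G1=0&0=0 -> 010
Step 4: G0=G2=0 G1=NOT G2=NOT 0=1 G2=G2&G1=0&1=0 -> 010
Fixed point reached at step 3: 010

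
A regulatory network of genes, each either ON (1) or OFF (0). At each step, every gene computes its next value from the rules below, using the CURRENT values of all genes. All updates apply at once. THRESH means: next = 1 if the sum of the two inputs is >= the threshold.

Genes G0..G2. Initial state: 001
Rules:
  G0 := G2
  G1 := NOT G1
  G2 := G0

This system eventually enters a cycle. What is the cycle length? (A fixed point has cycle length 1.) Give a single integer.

Step 0: 001
Step 1: G0=G2=1 G1=NOT G1=NOT 0=1 G2=G0=0 -> 110
Step 2: G0=G2=0 G1=NOT G1=NOT 1=0 G2=G0=1 -> 001
State from step 2 equals state from step 0 -> cycle length 2

Answer: 2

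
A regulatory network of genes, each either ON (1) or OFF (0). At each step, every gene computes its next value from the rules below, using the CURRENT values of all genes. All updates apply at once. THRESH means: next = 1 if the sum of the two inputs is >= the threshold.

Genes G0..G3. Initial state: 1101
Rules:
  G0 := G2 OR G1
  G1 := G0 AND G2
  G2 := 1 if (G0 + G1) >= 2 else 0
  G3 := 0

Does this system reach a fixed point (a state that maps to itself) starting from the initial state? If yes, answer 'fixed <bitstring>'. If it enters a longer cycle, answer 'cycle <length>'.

Step 0: 1101
Step 1: G0=G2|G1=0|1=1 G1=G0&G2=1&0=0 G2=(1+1>=2)=1 G3=0(const) -> 1010
Step 2: G0=G2|G1=1|0=1 G1=G0&G2=1&1=1 G2=(1+0>=2)=0 G3=0(const) -> 1100
Step 3: G0=G2|G1=0|1=1 G1=G0&G2=1&0=0 G2=(1+1>=2)=1 G3=0(const) -> 1010
Cycle of length 2 starting at step 1 -> no fixed point

Answer: cycle 2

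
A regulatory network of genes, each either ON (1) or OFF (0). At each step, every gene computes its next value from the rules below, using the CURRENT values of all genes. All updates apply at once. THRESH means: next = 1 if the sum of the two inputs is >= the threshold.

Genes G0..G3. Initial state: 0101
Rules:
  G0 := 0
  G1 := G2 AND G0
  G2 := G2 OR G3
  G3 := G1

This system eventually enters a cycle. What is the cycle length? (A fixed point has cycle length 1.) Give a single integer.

Step 0: 0101
Step 1: G0=0(const) G1=G2&G0=0&0=0 G2=G2|G3=0|1=1 G3=G1=1 -> 0011
Step 2: G0=0(const) G1=G2&G0=1&0=0 G2=G2|G3=1|1=1 G3=G1=0 -> 0010
Step 3: G0=0(const) G1=G2&G0=1&0=0 G2=G2|G3=1|0=1 G3=G1=0 -> 0010
State from step 3 equals state from step 2 -> cycle length 1

Answer: 1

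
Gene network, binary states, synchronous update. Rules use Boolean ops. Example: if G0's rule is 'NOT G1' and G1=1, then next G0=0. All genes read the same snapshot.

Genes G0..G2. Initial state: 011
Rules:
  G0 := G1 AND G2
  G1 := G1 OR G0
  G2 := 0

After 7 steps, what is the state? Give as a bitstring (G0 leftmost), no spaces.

Step 1: G0=G1&G2=1&1=1 G1=G1|G0=1|0=1 G2=0(const) -> 110
Step 2: G0=G1&G2=1&0=0 G1=G1|G0=1|1=1 G2=0(const) -> 010
Step 3: G0=G1&G2=1&0=0 G1=G1|G0=1|0=1 G2=0(const) -> 010
Step 4: G0=G1&G2=1&0=0 G1=G1|G0=1|0=1 G2=0(const) -> 010
Step 5: G0=G1&G2=1&0=0 G1=G1|G0=1|0=1 G2=0(const) -> 010
Step 6: G0=G1&G2=1&0=0 G1=G1|G0=1|0=1 G2=0(const) -> 010
Step 7: G0=G1&G2=1&0=0 G1=G1|G0=1|0=1 G2=0(const) -> 010

010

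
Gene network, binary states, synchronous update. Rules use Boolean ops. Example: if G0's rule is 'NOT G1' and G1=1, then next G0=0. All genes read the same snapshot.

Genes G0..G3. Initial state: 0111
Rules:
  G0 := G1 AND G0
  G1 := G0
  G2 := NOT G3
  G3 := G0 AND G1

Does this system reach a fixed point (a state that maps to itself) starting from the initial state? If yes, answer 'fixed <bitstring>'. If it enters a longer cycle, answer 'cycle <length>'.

Step 0: 0111
Step 1: G0=G1&G0=1&0=0 G1=G0=0 G2=NOT G3=NOT 1=0 G3=G0&G1=0&1=0 -> 0000
Step 2: G0=G1&G0=0&0=0 G1=G0=0 G2=NOT G3=NOT 0=1 G3=G0&G1=0&0=0 -> 0010
Step 3: G0=G1&G0=0&0=0 G1=G0=0 G2=NOT G3=NOT 0=1 G3=G0&G1=0&0=0 -> 0010
Fixed point reached at step 2: 0010

Answer: fixed 0010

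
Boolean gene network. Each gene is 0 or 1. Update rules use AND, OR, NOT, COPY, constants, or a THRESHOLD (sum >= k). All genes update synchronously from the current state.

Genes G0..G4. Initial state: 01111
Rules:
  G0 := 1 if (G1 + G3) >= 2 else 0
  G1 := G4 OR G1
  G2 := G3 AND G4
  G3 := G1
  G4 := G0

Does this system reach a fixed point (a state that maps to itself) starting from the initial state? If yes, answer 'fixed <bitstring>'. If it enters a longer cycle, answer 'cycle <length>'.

Answer: fixed 11111

Derivation:
Step 0: 01111
Step 1: G0=(1+1>=2)=1 G1=G4|G1=1|1=1 G2=G3&G4=1&1=1 G3=G1=1 G4=G0=0 -> 11110
Step 2: G0=(1+1>=2)=1 G1=G4|G1=0|1=1 G2=G3&G4=1&0=0 G3=G1=1 G4=G0=1 -> 11011
Step 3: G0=(1+1>=2)=1 G1=G4|G1=1|1=1 G2=G3&G4=1&1=1 G3=G1=1 G4=G0=1 -> 11111
Step 4: G0=(1+1>=2)=1 G1=G4|G1=1|1=1 G2=G3&G4=1&1=1 G3=G1=1 G4=G0=1 -> 11111
Fixed point reached at step 3: 11111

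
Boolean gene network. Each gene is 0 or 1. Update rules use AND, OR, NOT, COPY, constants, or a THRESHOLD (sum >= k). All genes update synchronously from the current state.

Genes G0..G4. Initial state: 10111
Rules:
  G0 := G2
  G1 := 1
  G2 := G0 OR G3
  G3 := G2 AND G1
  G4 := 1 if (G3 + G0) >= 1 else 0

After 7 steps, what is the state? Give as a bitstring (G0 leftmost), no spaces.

Step 1: G0=G2=1 G1=1(const) G2=G0|G3=1|1=1 G3=G2&G1=1&0=0 G4=(1+1>=1)=1 -> 11101
Step 2: G0=G2=1 G1=1(const) G2=G0|G3=1|0=1 G3=G2&G1=1&1=1 G4=(0+1>=1)=1 -> 11111
Step 3: G0=G2=1 G1=1(const) G2=G0|G3=1|1=1 G3=G2&G1=1&1=1 G4=(1+1>=1)=1 -> 11111
Step 4: G0=G2=1 G1=1(const) G2=G0|G3=1|1=1 G3=G2&G1=1&1=1 G4=(1+1>=1)=1 -> 11111
Step 5: G0=G2=1 G1=1(const) G2=G0|G3=1|1=1 G3=G2&G1=1&1=1 G4=(1+1>=1)=1 -> 11111
Step 6: G0=G2=1 G1=1(const) G2=G0|G3=1|1=1 G3=G2&G1=1&1=1 G4=(1+1>=1)=1 -> 11111
Step 7: G0=G2=1 G1=1(const) G2=G0|G3=1|1=1 G3=G2&G1=1&1=1 G4=(1+1>=1)=1 -> 11111

11111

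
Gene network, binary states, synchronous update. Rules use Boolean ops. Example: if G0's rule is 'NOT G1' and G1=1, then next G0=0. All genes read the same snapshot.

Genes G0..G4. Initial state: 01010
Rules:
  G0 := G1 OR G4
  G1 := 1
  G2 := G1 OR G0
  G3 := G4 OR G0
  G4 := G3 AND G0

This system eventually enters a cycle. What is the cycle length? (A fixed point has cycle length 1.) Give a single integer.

Answer: 1

Derivation:
Step 0: 01010
Step 1: G0=G1|G4=1|0=1 G1=1(const) G2=G1|G0=1|0=1 G3=G4|G0=0|0=0 G4=G3&G0=1&0=0 -> 11100
Step 2: G0=G1|G4=1|0=1 G1=1(const) G2=G1|G0=1|1=1 G3=G4|G0=0|1=1 G4=G3&G0=0&1=0 -> 11110
Step 3: G0=G1|G4=1|0=1 G1=1(const) G2=G1|G0=1|1=1 G3=G4|G0=0|1=1 G4=G3&G0=1&1=1 -> 11111
Step 4: G0=G1|G4=1|1=1 G1=1(const) G2=G1|G0=1|1=1 G3=G4|G0=1|1=1 G4=G3&G0=1&1=1 -> 11111
State from step 4 equals state from step 3 -> cycle length 1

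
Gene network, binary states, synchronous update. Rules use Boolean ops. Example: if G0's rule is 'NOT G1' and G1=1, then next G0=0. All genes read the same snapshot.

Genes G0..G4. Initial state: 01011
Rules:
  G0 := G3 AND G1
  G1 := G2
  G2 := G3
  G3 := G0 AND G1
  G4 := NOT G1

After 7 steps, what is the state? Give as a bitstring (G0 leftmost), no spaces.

Step 1: G0=G3&G1=1&1=1 G1=G2=0 G2=G3=1 G3=G0&G1=0&1=0 G4=NOT G1=NOT 1=0 -> 10100
Step 2: G0=G3&G1=0&0=0 G1=G2=1 G2=G3=0 G3=G0&G1=1&0=0 G4=NOT G1=NOT 0=1 -> 01001
Step 3: G0=G3&G1=0&1=0 G1=G2=0 G2=G3=0 G3=G0&G1=0&1=0 G4=NOT G1=NOT 1=0 -> 00000
Step 4: G0=G3&G1=0&0=0 G1=G2=0 G2=G3=0 G3=G0&G1=0&0=0 G4=NOT G1=NOT 0=1 -> 00001
Step 5: G0=G3&G1=0&0=0 G1=G2=0 G2=G3=0 G3=G0&G1=0&0=0 G4=NOT G1=NOT 0=1 -> 00001
Step 6: G0=G3&G1=0&0=0 G1=G2=0 G2=G3=0 G3=G0&G1=0&0=0 G4=NOT G1=NOT 0=1 -> 00001
Step 7: G0=G3&G1=0&0=0 G1=G2=0 G2=G3=0 G3=G0&G1=0&0=0 G4=NOT G1=NOT 0=1 -> 00001

00001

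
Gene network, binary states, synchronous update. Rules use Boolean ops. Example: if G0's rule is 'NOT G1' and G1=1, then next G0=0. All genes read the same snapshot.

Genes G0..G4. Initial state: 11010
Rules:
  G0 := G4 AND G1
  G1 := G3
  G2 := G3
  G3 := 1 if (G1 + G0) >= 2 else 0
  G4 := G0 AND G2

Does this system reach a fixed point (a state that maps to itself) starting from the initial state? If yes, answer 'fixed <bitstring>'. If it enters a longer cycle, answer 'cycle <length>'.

Answer: fixed 00000

Derivation:
Step 0: 11010
Step 1: G0=G4&G1=0&1=0 G1=G3=1 G2=G3=1 G3=(1+1>=2)=1 G4=G0&G2=1&0=0 -> 01110
Step 2: G0=G4&G1=0&1=0 G1=G3=1 G2=G3=1 G3=(1+0>=2)=0 G4=G0&G2=0&1=0 -> 01100
Step 3: G0=G4&G1=0&1=0 G1=G3=0 G2=G3=0 G3=(1+0>=2)=0 G4=G0&G2=0&1=0 -> 00000
Step 4: G0=G4&G1=0&0=0 G1=G3=0 G2=G3=0 G3=(0+0>=2)=0 G4=G0&G2=0&0=0 -> 00000
Fixed point reached at step 3: 00000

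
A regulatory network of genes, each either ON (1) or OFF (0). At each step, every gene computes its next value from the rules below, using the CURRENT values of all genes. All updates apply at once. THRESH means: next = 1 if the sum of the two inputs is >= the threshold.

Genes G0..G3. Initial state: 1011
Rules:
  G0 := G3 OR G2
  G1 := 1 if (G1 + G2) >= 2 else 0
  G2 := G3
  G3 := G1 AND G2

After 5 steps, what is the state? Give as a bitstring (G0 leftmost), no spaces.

Step 1: G0=G3|G2=1|1=1 G1=(0+1>=2)=0 G2=G3=1 G3=G1&G2=0&1=0 -> 1010
Step 2: G0=G3|G2=0|1=1 G1=(0+1>=2)=0 G2=G3=0 G3=G1&G2=0&1=0 -> 1000
Step 3: G0=G3|G2=0|0=0 G1=(0+0>=2)=0 G2=G3=0 G3=G1&G2=0&0=0 -> 0000
Step 4: G0=G3|G2=0|0=0 G1=(0+0>=2)=0 G2=G3=0 G3=G1&G2=0&0=0 -> 0000
Step 5: G0=G3|G2=0|0=0 G1=(0+0>=2)=0 G2=G3=0 G3=G1&G2=0&0=0 -> 0000

0000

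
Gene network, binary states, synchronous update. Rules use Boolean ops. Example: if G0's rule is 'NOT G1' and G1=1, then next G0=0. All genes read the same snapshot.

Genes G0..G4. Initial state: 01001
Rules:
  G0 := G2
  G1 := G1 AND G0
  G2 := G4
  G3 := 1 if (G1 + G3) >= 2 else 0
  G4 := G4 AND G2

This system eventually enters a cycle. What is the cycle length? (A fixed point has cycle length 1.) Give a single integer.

Answer: 1

Derivation:
Step 0: 01001
Step 1: G0=G2=0 G1=G1&G0=1&0=0 G2=G4=1 G3=(1+0>=2)=0 G4=G4&G2=1&0=0 -> 00100
Step 2: G0=G2=1 G1=G1&G0=0&0=0 G2=G4=0 G3=(0+0>=2)=0 G4=G4&G2=0&1=0 -> 10000
Step 3: G0=G2=0 G1=G1&G0=0&1=0 G2=G4=0 G3=(0+0>=2)=0 G4=G4&G2=0&0=0 -> 00000
Step 4: G0=G2=0 G1=G1&G0=0&0=0 G2=G4=0 G3=(0+0>=2)=0 G4=G4&G2=0&0=0 -> 00000
State from step 4 equals state from step 3 -> cycle length 1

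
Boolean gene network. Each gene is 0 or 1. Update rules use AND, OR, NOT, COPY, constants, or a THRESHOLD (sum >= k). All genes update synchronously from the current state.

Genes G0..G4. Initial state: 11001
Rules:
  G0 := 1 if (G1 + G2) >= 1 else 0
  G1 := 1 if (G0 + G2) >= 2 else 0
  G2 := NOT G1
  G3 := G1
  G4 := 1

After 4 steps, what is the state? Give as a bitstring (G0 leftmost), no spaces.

Step 1: G0=(1+0>=1)=1 G1=(1+0>=2)=0 G2=NOT G1=NOT 1=0 G3=G1=1 G4=1(const) -> 10011
Step 2: G0=(0+0>=1)=0 G1=(1+0>=2)=0 G2=NOT G1=NOT 0=1 G3=G1=0 G4=1(const) -> 00101
Step 3: G0=(0+1>=1)=1 G1=(0+1>=2)=0 G2=NOT G1=NOT 0=1 G3=G1=0 G4=1(const) -> 10101
Step 4: G0=(0+1>=1)=1 G1=(1+1>=2)=1 G2=NOT G1=NOT 0=1 G3=G1=0 G4=1(const) -> 11101

11101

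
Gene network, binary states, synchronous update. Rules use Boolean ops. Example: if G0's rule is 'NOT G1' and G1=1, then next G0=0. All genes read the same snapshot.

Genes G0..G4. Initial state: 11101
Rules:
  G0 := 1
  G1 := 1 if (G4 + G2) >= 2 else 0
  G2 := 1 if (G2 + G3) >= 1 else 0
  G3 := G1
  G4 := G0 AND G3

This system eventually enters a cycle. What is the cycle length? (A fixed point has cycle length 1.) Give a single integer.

Step 0: 11101
Step 1: G0=1(const) G1=(1+1>=2)=1 G2=(1+0>=1)=1 G3=G1=1 G4=G0&G3=1&0=0 -> 11110
Step 2: G0=1(const) G1=(0+1>=2)=0 G2=(1+1>=1)=1 G3=G1=1 G4=G0&G3=1&1=1 -> 10111
Step 3: G0=1(const) G1=(1+1>=2)=1 G2=(1+1>=1)=1 G3=G1=0 G4=G0&G3=1&1=1 -> 11101
State from step 3 equals state from step 0 -> cycle length 3

Answer: 3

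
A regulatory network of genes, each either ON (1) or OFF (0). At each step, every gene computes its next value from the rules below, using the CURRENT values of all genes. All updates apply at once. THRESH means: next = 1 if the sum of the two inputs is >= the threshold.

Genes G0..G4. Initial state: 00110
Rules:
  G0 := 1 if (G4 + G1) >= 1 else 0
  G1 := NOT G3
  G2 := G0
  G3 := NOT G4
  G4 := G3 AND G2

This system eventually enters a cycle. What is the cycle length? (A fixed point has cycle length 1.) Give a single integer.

Step 0: 00110
Step 1: G0=(0+0>=1)=0 G1=NOT G3=NOT 1=0 G2=G0=0 G3=NOT G4=NOT 0=1 G4=G3&G2=1&1=1 -> 00011
Step 2: G0=(1+0>=1)=1 G1=NOT G3=NOT 1=0 G2=G0=0 G3=NOT G4=NOT 1=0 G4=G3&G2=1&0=0 -> 10000
Step 3: G0=(0+0>=1)=0 G1=NOT G3=NOT 0=1 G2=G0=1 G3=NOT G4=NOT 0=1 G4=G3&G2=0&0=0 -> 01110
Step 4: G0=(0+1>=1)=1 G1=NOT G3=NOT 1=0 G2=G0=0 G3=NOT G4=NOT 0=1 G4=G3&G2=1&1=1 -> 10011
Step 5: G0=(1+0>=1)=1 G1=NOT G3=NOT 1=0 G2=G0=1 G3=NOT G4=NOT 1=0 G4=G3&G2=1&0=0 -> 10100
Step 6: G0=(0+0>=1)=0 G1=NOT G3=NOT 0=1 G2=G0=1 G3=NOT G4=NOT 0=1 G4=G3&G2=0&1=0 -> 01110
State from step 6 equals state from step 3 -> cycle length 3

Answer: 3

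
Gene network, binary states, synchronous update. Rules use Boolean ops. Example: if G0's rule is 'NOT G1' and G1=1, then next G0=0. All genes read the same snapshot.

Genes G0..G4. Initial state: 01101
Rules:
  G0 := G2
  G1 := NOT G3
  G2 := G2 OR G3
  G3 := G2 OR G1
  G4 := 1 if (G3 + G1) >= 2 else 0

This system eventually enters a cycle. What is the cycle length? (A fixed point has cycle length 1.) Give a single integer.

Answer: 1

Derivation:
Step 0: 01101
Step 1: G0=G2=1 G1=NOT G3=NOT 0=1 G2=G2|G3=1|0=1 G3=G2|G1=1|1=1 G4=(0+1>=2)=0 -> 11110
Step 2: G0=G2=1 G1=NOT G3=NOT 1=0 G2=G2|G3=1|1=1 G3=G2|G1=1|1=1 G4=(1+1>=2)=1 -> 10111
Step 3: G0=G2=1 G1=NOT G3=NOT 1=0 G2=G2|G3=1|1=1 G3=G2|G1=1|0=1 G4=(1+0>=2)=0 -> 10110
Step 4: G0=G2=1 G1=NOT G3=NOT 1=0 G2=G2|G3=1|1=1 G3=G2|G1=1|0=1 G4=(1+0>=2)=0 -> 10110
State from step 4 equals state from step 3 -> cycle length 1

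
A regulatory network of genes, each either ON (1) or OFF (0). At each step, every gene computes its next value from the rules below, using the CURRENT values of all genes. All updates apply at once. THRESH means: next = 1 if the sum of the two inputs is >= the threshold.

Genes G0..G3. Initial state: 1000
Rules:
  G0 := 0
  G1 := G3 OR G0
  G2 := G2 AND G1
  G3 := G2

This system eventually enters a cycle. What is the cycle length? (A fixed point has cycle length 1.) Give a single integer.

Answer: 1

Derivation:
Step 0: 1000
Step 1: G0=0(const) G1=G3|G0=0|1=1 G2=G2&G1=0&0=0 G3=G2=0 -> 0100
Step 2: G0=0(const) G1=G3|G0=0|0=0 G2=G2&G1=0&1=0 G3=G2=0 -> 0000
Step 3: G0=0(const) G1=G3|G0=0|0=0 G2=G2&G1=0&0=0 G3=G2=0 -> 0000
State from step 3 equals state from step 2 -> cycle length 1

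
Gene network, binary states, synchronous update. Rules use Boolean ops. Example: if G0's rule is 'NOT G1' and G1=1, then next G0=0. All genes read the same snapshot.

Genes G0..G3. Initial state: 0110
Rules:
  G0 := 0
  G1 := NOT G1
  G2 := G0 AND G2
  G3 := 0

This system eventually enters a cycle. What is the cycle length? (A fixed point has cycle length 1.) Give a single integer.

Answer: 2

Derivation:
Step 0: 0110
Step 1: G0=0(const) G1=NOT G1=NOT 1=0 G2=G0&G2=0&1=0 G3=0(const) -> 0000
Step 2: G0=0(const) G1=NOT G1=NOT 0=1 G2=G0&G2=0&0=0 G3=0(const) -> 0100
Step 3: G0=0(const) G1=NOT G1=NOT 1=0 G2=G0&G2=0&0=0 G3=0(const) -> 0000
State from step 3 equals state from step 1 -> cycle length 2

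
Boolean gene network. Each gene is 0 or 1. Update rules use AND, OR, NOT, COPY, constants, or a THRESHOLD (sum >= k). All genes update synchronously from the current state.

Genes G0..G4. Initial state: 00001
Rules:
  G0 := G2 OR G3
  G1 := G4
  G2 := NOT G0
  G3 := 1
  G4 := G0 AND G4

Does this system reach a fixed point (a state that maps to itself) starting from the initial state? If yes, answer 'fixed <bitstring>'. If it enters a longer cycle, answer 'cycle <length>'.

Answer: fixed 10010

Derivation:
Step 0: 00001
Step 1: G0=G2|G3=0|0=0 G1=G4=1 G2=NOT G0=NOT 0=1 G3=1(const) G4=G0&G4=0&1=0 -> 01110
Step 2: G0=G2|G3=1|1=1 G1=G4=0 G2=NOT G0=NOT 0=1 G3=1(const) G4=G0&G4=0&0=0 -> 10110
Step 3: G0=G2|G3=1|1=1 G1=G4=0 G2=NOT G0=NOT 1=0 G3=1(const) G4=G0&G4=1&0=0 -> 10010
Step 4: G0=G2|G3=0|1=1 G1=G4=0 G2=NOT G0=NOT 1=0 G3=1(const) G4=G0&G4=1&0=0 -> 10010
Fixed point reached at step 3: 10010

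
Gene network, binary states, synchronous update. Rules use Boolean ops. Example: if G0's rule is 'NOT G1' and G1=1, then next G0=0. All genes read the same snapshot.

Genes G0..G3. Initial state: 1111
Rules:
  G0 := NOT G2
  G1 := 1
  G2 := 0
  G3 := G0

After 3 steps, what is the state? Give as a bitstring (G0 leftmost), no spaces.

Step 1: G0=NOT G2=NOT 1=0 G1=1(const) G2=0(const) G3=G0=1 -> 0101
Step 2: G0=NOT G2=NOT 0=1 G1=1(const) G2=0(const) G3=G0=0 -> 1100
Step 3: G0=NOT G2=NOT 0=1 G1=1(const) G2=0(const) G3=G0=1 -> 1101

1101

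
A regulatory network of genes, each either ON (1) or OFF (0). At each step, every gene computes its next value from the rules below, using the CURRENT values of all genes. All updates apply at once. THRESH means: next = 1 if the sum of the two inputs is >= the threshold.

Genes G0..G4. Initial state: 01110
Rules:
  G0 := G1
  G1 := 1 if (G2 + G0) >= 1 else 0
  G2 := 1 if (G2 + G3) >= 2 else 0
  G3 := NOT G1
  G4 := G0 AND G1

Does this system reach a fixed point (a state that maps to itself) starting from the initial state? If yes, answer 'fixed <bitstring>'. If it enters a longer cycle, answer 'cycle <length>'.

Step 0: 01110
Step 1: G0=G1=1 G1=(1+0>=1)=1 G2=(1+1>=2)=1 G3=NOT G1=NOT 1=0 G4=G0&G1=0&1=0 -> 11100
Step 2: G0=G1=1 G1=(1+1>=1)=1 G2=(1+0>=2)=0 G3=NOT G1=NOT 1=0 G4=G0&G1=1&1=1 -> 11001
Step 3: G0=G1=1 G1=(0+1>=1)=1 G2=(0+0>=2)=0 G3=NOT G1=NOT 1=0 G4=G0&G1=1&1=1 -> 11001
Fixed point reached at step 2: 11001

Answer: fixed 11001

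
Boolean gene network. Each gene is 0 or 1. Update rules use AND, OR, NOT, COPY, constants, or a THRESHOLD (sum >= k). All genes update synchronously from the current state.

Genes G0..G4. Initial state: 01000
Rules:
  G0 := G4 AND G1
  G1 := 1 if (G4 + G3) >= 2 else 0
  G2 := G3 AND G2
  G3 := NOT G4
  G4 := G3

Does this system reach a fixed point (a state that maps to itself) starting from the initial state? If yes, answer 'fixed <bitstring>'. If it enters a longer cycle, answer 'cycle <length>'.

Step 0: 01000
Step 1: G0=G4&G1=0&1=0 G1=(0+0>=2)=0 G2=G3&G2=0&0=0 G3=NOT G4=NOT 0=1 G4=G3=0 -> 00010
Step 2: G0=G4&G1=0&0=0 G1=(0+1>=2)=0 G2=G3&G2=1&0=0 G3=NOT G4=NOT 0=1 G4=G3=1 -> 00011
Step 3: G0=G4&G1=1&0=0 G1=(1+1>=2)=1 G2=G3&G2=1&0=0 G3=NOT G4=NOT 1=0 G4=G3=1 -> 01001
Step 4: G0=G4&G1=1&1=1 G1=(1+0>=2)=0 G2=G3&G2=0&0=0 G3=NOT G4=NOT 1=0 G4=G3=0 -> 10000
Step 5: G0=G4&G1=0&0=0 G1=(0+0>=2)=0 G2=G3&G2=0&0=0 G3=NOT G4=NOT 0=1 G4=G3=0 -> 00010
Cycle of length 4 starting at step 1 -> no fixed point

Answer: cycle 4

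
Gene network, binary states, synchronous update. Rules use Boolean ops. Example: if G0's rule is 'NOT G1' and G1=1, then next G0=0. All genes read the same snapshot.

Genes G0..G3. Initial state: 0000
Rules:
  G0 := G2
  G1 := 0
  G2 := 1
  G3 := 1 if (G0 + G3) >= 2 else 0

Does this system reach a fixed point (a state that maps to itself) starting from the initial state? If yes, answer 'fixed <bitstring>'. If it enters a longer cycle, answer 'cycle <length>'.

Step 0: 0000
Step 1: G0=G2=0 G1=0(const) G2=1(const) G3=(0+0>=2)=0 -> 0010
Step 2: G0=G2=1 G1=0(const) G2=1(const) G3=(0+0>=2)=0 -> 1010
Step 3: G0=G2=1 G1=0(const) G2=1(const) G3=(1+0>=2)=0 -> 1010
Fixed point reached at step 2: 1010

Answer: fixed 1010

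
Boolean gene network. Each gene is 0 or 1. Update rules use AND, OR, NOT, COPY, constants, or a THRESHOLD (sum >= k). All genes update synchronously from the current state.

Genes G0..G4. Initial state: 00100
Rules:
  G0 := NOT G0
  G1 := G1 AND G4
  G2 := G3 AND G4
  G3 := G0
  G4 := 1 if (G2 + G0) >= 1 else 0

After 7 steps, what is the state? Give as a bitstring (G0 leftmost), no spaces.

Step 1: G0=NOT G0=NOT 0=1 G1=G1&G4=0&0=0 G2=G3&G4=0&0=0 G3=G0=0 G4=(1+0>=1)=1 -> 10001
Step 2: G0=NOT G0=NOT 1=0 G1=G1&G4=0&1=0 G2=G3&G4=0&1=0 G3=G0=1 G4=(0+1>=1)=1 -> 00011
Step 3: G0=NOT G0=NOT 0=1 G1=G1&G4=0&1=0 G2=G3&G4=1&1=1 G3=G0=0 G4=(0+0>=1)=0 -> 10100
Step 4: G0=NOT G0=NOT 1=0 G1=G1&G4=0&0=0 G2=G3&G4=0&0=0 G3=G0=1 G4=(1+1>=1)=1 -> 00011
Step 5: G0=NOT G0=NOT 0=1 G1=G1&G4=0&1=0 G2=G3&G4=1&1=1 G3=G0=0 G4=(0+0>=1)=0 -> 10100
Step 6: G0=NOT G0=NOT 1=0 G1=G1&G4=0&0=0 G2=G3&G4=0&0=0 G3=G0=1 G4=(1+1>=1)=1 -> 00011
Step 7: G0=NOT G0=NOT 0=1 G1=G1&G4=0&1=0 G2=G3&G4=1&1=1 G3=G0=0 G4=(0+0>=1)=0 -> 10100

10100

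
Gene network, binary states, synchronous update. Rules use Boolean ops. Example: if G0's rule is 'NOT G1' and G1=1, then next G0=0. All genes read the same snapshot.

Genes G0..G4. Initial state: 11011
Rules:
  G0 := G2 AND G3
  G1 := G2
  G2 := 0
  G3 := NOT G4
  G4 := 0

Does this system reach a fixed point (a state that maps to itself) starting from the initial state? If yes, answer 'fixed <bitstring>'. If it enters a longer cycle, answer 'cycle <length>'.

Answer: fixed 00010

Derivation:
Step 0: 11011
Step 1: G0=G2&G3=0&1=0 G1=G2=0 G2=0(const) G3=NOT G4=NOT 1=0 G4=0(const) -> 00000
Step 2: G0=G2&G3=0&0=0 G1=G2=0 G2=0(const) G3=NOT G4=NOT 0=1 G4=0(const) -> 00010
Step 3: G0=G2&G3=0&1=0 G1=G2=0 G2=0(const) G3=NOT G4=NOT 0=1 G4=0(const) -> 00010
Fixed point reached at step 2: 00010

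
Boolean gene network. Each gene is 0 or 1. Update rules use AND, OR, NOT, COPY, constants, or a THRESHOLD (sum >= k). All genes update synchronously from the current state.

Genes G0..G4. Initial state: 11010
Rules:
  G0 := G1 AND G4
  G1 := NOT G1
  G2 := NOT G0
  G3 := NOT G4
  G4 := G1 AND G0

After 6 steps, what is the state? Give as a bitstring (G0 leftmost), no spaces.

Step 1: G0=G1&G4=1&0=0 G1=NOT G1=NOT 1=0 G2=NOT G0=NOT 1=0 G3=NOT G4=NOT 0=1 G4=G1&G0=1&1=1 -> 00011
Step 2: G0=G1&G4=0&1=0 G1=NOT G1=NOT 0=1 G2=NOT G0=NOT 0=1 G3=NOT G4=NOT 1=0 G4=G1&G0=0&0=0 -> 01100
Step 3: G0=G1&G4=1&0=0 G1=NOT G1=NOT 1=0 G2=NOT G0=NOT 0=1 G3=NOT G4=NOT 0=1 G4=G1&G0=1&0=0 -> 00110
Step 4: G0=G1&G4=0&0=0 G1=NOT G1=NOT 0=1 G2=NOT G0=NOT 0=1 G3=NOT G4=NOT 0=1 G4=G1&G0=0&0=0 -> 01110
Step 5: G0=G1&G4=1&0=0 G1=NOT G1=NOT 1=0 G2=NOT G0=NOT 0=1 G3=NOT G4=NOT 0=1 G4=G1&G0=1&0=0 -> 00110
Step 6: G0=G1&G4=0&0=0 G1=NOT G1=NOT 0=1 G2=NOT G0=NOT 0=1 G3=NOT G4=NOT 0=1 G4=G1&G0=0&0=0 -> 01110

01110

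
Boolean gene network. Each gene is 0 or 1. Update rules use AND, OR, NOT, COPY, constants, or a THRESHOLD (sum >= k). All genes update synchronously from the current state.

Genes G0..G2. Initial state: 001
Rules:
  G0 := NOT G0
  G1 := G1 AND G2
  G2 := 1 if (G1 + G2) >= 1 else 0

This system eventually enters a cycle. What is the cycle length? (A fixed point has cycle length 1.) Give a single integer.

Answer: 2

Derivation:
Step 0: 001
Step 1: G0=NOT G0=NOT 0=1 G1=G1&G2=0&1=0 G2=(0+1>=1)=1 -> 101
Step 2: G0=NOT G0=NOT 1=0 G1=G1&G2=0&1=0 G2=(0+1>=1)=1 -> 001
State from step 2 equals state from step 0 -> cycle length 2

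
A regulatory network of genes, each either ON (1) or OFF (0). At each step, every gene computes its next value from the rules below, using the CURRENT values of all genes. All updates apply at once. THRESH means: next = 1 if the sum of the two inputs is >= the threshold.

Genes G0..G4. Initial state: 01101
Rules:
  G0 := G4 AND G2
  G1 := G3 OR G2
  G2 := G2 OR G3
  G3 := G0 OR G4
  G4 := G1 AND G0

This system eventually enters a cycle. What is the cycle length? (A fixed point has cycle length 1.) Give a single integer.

Answer: 2

Derivation:
Step 0: 01101
Step 1: G0=G4&G2=1&1=1 G1=G3|G2=0|1=1 G2=G2|G3=1|0=1 G3=G0|G4=0|1=1 G4=G1&G0=1&0=0 -> 11110
Step 2: G0=G4&G2=0&1=0 G1=G3|G2=1|1=1 G2=G2|G3=1|1=1 G3=G0|G4=1|0=1 G4=G1&G0=1&1=1 -> 01111
Step 3: G0=G4&G2=1&1=1 G1=G3|G2=1|1=1 G2=G2|G3=1|1=1 G3=G0|G4=0|1=1 G4=G1&G0=1&0=0 -> 11110
State from step 3 equals state from step 1 -> cycle length 2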